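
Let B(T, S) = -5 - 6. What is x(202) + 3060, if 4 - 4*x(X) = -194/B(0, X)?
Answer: 67245/22 ≈ 3056.6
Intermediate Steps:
B(T, S) = -11
x(X) = -75/22 (x(X) = 1 - (-97)/(2*(-11)) = 1 - (-97)*(-1)/(2*11) = 1 - ¼*194/11 = 1 - 97/22 = -75/22)
x(202) + 3060 = -75/22 + 3060 = 67245/22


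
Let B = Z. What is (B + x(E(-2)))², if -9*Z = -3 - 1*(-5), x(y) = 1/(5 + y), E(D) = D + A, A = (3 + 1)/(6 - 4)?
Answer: 1/2025 ≈ 0.00049383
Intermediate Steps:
A = 2 (A = 4/2 = 4*(½) = 2)
E(D) = 2 + D (E(D) = D + 2 = 2 + D)
Z = -2/9 (Z = -(-3 - 1*(-5))/9 = -(-3 + 5)/9 = -⅑*2 = -2/9 ≈ -0.22222)
B = -2/9 ≈ -0.22222
(B + x(E(-2)))² = (-2/9 + 1/(5 + (2 - 2)))² = (-2/9 + 1/(5 + 0))² = (-2/9 + 1/5)² = (-2/9 + ⅕)² = (-1/45)² = 1/2025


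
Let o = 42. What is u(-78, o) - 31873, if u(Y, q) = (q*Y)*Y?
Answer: 223655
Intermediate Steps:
u(Y, q) = q*Y² (u(Y, q) = (Y*q)*Y = q*Y²)
u(-78, o) - 31873 = 42*(-78)² - 31873 = 42*6084 - 31873 = 255528 - 31873 = 223655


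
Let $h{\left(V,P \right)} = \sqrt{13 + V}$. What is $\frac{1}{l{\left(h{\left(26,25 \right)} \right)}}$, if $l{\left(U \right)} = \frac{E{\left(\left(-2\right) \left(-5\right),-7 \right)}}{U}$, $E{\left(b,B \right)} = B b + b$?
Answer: $- \frac{\sqrt{39}}{60} \approx -0.10408$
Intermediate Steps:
$E{\left(b,B \right)} = b + B b$
$l{\left(U \right)} = - \frac{60}{U}$ ($l{\left(U \right)} = \frac{\left(-2\right) \left(-5\right) \left(1 - 7\right)}{U} = \frac{10 \left(-6\right)}{U} = - \frac{60}{U}$)
$\frac{1}{l{\left(h{\left(26,25 \right)} \right)}} = \frac{1}{\left(-60\right) \frac{1}{\sqrt{13 + 26}}} = \frac{1}{\left(-60\right) \frac{1}{\sqrt{39}}} = \frac{1}{\left(-60\right) \frac{\sqrt{39}}{39}} = \frac{1}{\left(- \frac{20}{13}\right) \sqrt{39}} = - \frac{\sqrt{39}}{60}$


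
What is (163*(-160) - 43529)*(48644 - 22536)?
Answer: -1817351772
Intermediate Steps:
(163*(-160) - 43529)*(48644 - 22536) = (-26080 - 43529)*26108 = -69609*26108 = -1817351772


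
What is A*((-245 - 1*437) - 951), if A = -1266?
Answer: 2067378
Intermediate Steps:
A*((-245 - 1*437) - 951) = -1266*((-245 - 1*437) - 951) = -1266*((-245 - 437) - 951) = -1266*(-682 - 951) = -1266*(-1633) = 2067378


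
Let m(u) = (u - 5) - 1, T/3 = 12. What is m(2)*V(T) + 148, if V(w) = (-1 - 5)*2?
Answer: 196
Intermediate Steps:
T = 36 (T = 3*12 = 36)
V(w) = -12 (V(w) = -6*2 = -12)
m(u) = -6 + u (m(u) = (-5 + u) - 1 = -6 + u)
m(2)*V(T) + 148 = (-6 + 2)*(-12) + 148 = -4*(-12) + 148 = 48 + 148 = 196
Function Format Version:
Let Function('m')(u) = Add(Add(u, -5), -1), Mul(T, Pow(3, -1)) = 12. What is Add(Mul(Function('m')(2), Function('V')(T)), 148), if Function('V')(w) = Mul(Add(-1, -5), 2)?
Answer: 196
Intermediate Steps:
T = 36 (T = Mul(3, 12) = 36)
Function('V')(w) = -12 (Function('V')(w) = Mul(-6, 2) = -12)
Function('m')(u) = Add(-6, u) (Function('m')(u) = Add(Add(-5, u), -1) = Add(-6, u))
Add(Mul(Function('m')(2), Function('V')(T)), 148) = Add(Mul(Add(-6, 2), -12), 148) = Add(Mul(-4, -12), 148) = Add(48, 148) = 196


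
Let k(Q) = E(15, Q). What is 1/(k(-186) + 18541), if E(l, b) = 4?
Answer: 1/18545 ≈ 5.3923e-5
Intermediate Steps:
k(Q) = 4
1/(k(-186) + 18541) = 1/(4 + 18541) = 1/18545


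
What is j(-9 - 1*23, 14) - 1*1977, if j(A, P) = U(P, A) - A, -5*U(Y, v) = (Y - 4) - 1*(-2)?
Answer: -9737/5 ≈ -1947.4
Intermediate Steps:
U(Y, v) = 2/5 - Y/5 (U(Y, v) = -((Y - 4) - 1*(-2))/5 = -((-4 + Y) + 2)/5 = -(-2 + Y)/5 = 2/5 - Y/5)
j(A, P) = 2/5 - A - P/5 (j(A, P) = (2/5 - P/5) - A = 2/5 - A - P/5)
j(-9 - 1*23, 14) - 1*1977 = (2/5 - (-9 - 1*23) - 1/5*14) - 1*1977 = (2/5 - (-9 - 23) - 14/5) - 1977 = (2/5 - 1*(-32) - 14/5) - 1977 = (2/5 + 32 - 14/5) - 1977 = 148/5 - 1977 = -9737/5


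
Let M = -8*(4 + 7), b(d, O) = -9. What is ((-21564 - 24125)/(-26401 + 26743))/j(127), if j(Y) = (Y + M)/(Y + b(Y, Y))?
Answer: -2695651/6669 ≈ -404.21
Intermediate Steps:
M = -88 (M = -8*11 = -88)
j(Y) = (-88 + Y)/(-9 + Y) (j(Y) = (Y - 88)/(Y - 9) = (-88 + Y)/(-9 + Y))
((-21564 - 24125)/(-26401 + 26743))/j(127) = ((-21564 - 24125)/(-26401 + 26743))/(((-88 + 127)/(-9 + 127))) = (-45689/342)/((39/118)) = (-45689*1/342)/(((1/118)*39)) = -45689/(342*39/118) = -45689/342*118/39 = -2695651/6669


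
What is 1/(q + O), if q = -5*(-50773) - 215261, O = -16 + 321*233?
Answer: 1/113381 ≈ 8.8198e-6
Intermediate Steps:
O = 74777 (O = -16 + 74793 = 74777)
q = 38604 (q = 253865 - 215261 = 38604)
1/(q + O) = 1/(38604 + 74777) = 1/113381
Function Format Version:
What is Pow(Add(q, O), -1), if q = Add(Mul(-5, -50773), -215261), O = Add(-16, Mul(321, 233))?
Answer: Rational(1, 113381) ≈ 8.8198e-6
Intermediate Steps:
O = 74777 (O = Add(-16, 74793) = 74777)
q = 38604 (q = Add(253865, -215261) = 38604)
Pow(Add(q, O), -1) = Pow(Add(38604, 74777), -1) = Pow(113381, -1) = Rational(1, 113381)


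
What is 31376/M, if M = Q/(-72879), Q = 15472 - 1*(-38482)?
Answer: -21572184/509 ≈ -42382.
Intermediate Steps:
Q = 53954 (Q = 15472 + 38482 = 53954)
M = -53954/72879 (M = 53954/(-72879) = 53954*(-1/72879) = -53954/72879 ≈ -0.74032)
31376/M = 31376/(-53954/72879) = 31376*(-72879/53954) = -21572184/509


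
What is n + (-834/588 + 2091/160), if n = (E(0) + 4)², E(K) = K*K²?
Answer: 216779/7840 ≈ 27.650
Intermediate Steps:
E(K) = K³
n = 16 (n = (0³ + 4)² = (0 + 4)² = 4² = 16)
n + (-834/588 + 2091/160) = 16 + (-834/588 + 2091/160) = 16 + (-834*1/588 + 2091*(1/160)) = 16 + (-139/98 + 2091/160) = 16 + 91339/7840 = 216779/7840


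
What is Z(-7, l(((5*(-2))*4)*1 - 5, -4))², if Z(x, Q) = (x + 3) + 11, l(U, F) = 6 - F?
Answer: 49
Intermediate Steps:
Z(x, Q) = 14 + x (Z(x, Q) = (3 + x) + 11 = 14 + x)
Z(-7, l(((5*(-2))*4)*1 - 5, -4))² = (14 - 7)² = 7² = 49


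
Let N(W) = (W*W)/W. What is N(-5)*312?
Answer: -1560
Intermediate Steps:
N(W) = W (N(W) = W**2/W = W)
N(-5)*312 = -5*312 = -1560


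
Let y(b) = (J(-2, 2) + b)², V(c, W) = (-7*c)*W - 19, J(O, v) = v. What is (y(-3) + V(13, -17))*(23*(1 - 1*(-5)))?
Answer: 211002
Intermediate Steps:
V(c, W) = -19 - 7*W*c (V(c, W) = -7*W*c - 19 = -19 - 7*W*c)
y(b) = (2 + b)²
(y(-3) + V(13, -17))*(23*(1 - 1*(-5))) = ((2 - 3)² + (-19 - 7*(-17)*13))*(23*(1 - 1*(-5))) = ((-1)² + (-19 + 1547))*(23*(1 + 5)) = (1 + 1528)*(23*6) = 1529*138 = 211002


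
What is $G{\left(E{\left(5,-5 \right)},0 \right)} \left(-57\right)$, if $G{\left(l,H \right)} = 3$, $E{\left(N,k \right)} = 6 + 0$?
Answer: $-171$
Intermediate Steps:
$E{\left(N,k \right)} = 6$
$G{\left(E{\left(5,-5 \right)},0 \right)} \left(-57\right) = 3 \left(-57\right) = -171$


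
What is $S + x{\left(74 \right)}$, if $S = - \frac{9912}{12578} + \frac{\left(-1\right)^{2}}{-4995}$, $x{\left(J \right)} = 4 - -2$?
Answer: $\frac{163719821}{31413555} \approx 5.2118$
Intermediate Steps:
$x{\left(J \right)} = 6$ ($x{\left(J \right)} = 4 + 2 = 6$)
$S = - \frac{24761509}{31413555}$ ($S = \left(-9912\right) \frac{1}{12578} + 1 \left(- \frac{1}{4995}\right) = - \frac{4956}{6289} - \frac{1}{4995} = - \frac{24761509}{31413555} \approx -0.78824$)
$S + x{\left(74 \right)} = - \frac{24761509}{31413555} + 6 = \frac{163719821}{31413555}$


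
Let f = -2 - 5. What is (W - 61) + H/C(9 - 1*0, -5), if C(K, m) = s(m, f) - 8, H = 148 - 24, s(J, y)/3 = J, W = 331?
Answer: 6086/23 ≈ 264.61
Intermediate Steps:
f = -7
s(J, y) = 3*J
H = 124
C(K, m) = -8 + 3*m (C(K, m) = 3*m - 8 = -8 + 3*m)
(W - 61) + H/C(9 - 1*0, -5) = (331 - 61) + 124/(-8 + 3*(-5)) = 270 + 124/(-8 - 15) = 270 + 124/(-23) = 270 + 124*(-1/23) = 270 - 124/23 = 6086/23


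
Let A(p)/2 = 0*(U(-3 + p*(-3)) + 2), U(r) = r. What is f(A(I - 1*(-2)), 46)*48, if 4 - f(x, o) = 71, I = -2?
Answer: -3216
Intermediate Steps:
A(p) = 0 (A(p) = 2*(0*((-3 + p*(-3)) + 2)) = 2*(0*((-3 - 3*p) + 2)) = 2*(0*(-1 - 3*p)) = 2*0 = 0)
f(x, o) = -67 (f(x, o) = 4 - 1*71 = 4 - 71 = -67)
f(A(I - 1*(-2)), 46)*48 = -67*48 = -3216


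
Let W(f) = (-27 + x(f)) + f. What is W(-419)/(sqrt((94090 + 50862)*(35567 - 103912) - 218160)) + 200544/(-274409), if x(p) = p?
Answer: -200544/274409 + 173*I*sqrt(99069626)/198139252 ≈ -0.73082 + 0.0086905*I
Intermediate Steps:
W(f) = -27 + 2*f (W(f) = (-27 + f) + f = -27 + 2*f)
W(-419)/(sqrt((94090 + 50862)*(35567 - 103912) - 218160)) + 200544/(-274409) = (-27 + 2*(-419))/(sqrt((94090 + 50862)*(35567 - 103912) - 218160)) + 200544/(-274409) = (-27 - 838)/(sqrt(144952*(-68345) - 218160)) + 200544*(-1/274409) = -865/sqrt(-9906744440 - 218160) - 200544/274409 = -865*(-I*sqrt(99069626)/990696260) - 200544/274409 = -(-173)*I*sqrt(99069626)/198139252 - 200544/274409 = 173*I*sqrt(99069626)/198139252 - 200544/274409 = -200544/274409 + 173*I*sqrt(99069626)/198139252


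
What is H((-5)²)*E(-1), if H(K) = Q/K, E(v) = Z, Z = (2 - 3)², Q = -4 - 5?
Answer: -9/25 ≈ -0.36000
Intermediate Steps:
Q = -9
Z = 1 (Z = (-1)² = 1)
E(v) = 1
H(K) = -9/K
H((-5)²)*E(-1) = -9/((-5)²)*1 = -9/25*1 = -9/25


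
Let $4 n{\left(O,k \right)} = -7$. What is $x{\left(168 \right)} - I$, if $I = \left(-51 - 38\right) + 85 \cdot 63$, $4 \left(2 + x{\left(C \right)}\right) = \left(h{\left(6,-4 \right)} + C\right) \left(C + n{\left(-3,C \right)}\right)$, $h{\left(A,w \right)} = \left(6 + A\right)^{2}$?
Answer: $\frac{15399}{2} \approx 7699.5$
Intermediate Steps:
$n{\left(O,k \right)} = - \frac{7}{4}$ ($n{\left(O,k \right)} = \frac{1}{4} \left(-7\right) = - \frac{7}{4}$)
$x{\left(C \right)} = -2 + \frac{\left(144 + C\right) \left(- \frac{7}{4} + C\right)}{4}$ ($x{\left(C \right)} = -2 + \frac{\left(\left(6 + 6\right)^{2} + C\right) \left(C - \frac{7}{4}\right)}{4} = -2 + \frac{\left(12^{2} + C\right) \left(- \frac{7}{4} + C\right)}{4} = -2 + \frac{\left(144 + C\right) \left(- \frac{7}{4} + C\right)}{4}$)
$I = 5266$ ($I = -89 + 5355 = 5266$)
$x{\left(168 \right)} - I = \left(-65 + \frac{168^{2}}{4} + \frac{569}{16} \cdot 168\right) - 5266 = \left(-65 + \frac{1}{4} \cdot 28224 + \frac{11949}{2}\right) - 5266 = \left(-65 + 7056 + \frac{11949}{2}\right) - 5266 = \frac{25931}{2} - 5266 = \frac{15399}{2}$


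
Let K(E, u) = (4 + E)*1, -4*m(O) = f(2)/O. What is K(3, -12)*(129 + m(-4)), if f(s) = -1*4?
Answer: 3605/4 ≈ 901.25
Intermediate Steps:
f(s) = -4
m(O) = 1/O (m(O) = -(-1)/O = 1/O)
K(E, u) = 4 + E
K(3, -12)*(129 + m(-4)) = (4 + 3)*(129 + 1/(-4)) = 7*(129 - 1/4) = 7*(515/4) = 3605/4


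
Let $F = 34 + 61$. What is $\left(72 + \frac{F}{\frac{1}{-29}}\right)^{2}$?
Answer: $7198489$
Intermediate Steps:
$F = 95$
$\left(72 + \frac{F}{\frac{1}{-29}}\right)^{2} = \left(72 + \frac{95}{\frac{1}{-29}}\right)^{2} = \left(72 + \frac{95}{- \frac{1}{29}}\right)^{2} = \left(72 + 95 \left(-29\right)\right)^{2} = \left(72 - 2755\right)^{2} = \left(-2683\right)^{2} = 7198489$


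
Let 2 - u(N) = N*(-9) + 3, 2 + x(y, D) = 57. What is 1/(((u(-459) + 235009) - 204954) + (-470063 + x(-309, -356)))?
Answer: -1/444085 ≈ -2.2518e-6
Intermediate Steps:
x(y, D) = 55 (x(y, D) = -2 + 57 = 55)
u(N) = -1 + 9*N (u(N) = 2 - (N*(-9) + 3) = 2 - (-9*N + 3) = 2 - (3 - 9*N) = 2 + (-3 + 9*N) = -1 + 9*N)
1/(((u(-459) + 235009) - 204954) + (-470063 + x(-309, -356))) = 1/((((-1 + 9*(-459)) + 235009) - 204954) + (-470063 + 55)) = 1/((((-1 - 4131) + 235009) - 204954) - 470008) = 1/(((-4132 + 235009) - 204954) - 470008) = 1/((230877 - 204954) - 470008) = 1/(25923 - 470008) = 1/(-444085) = -1/444085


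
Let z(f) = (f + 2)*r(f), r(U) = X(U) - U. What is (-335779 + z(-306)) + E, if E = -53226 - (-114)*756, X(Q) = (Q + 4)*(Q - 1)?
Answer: -28580901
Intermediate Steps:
X(Q) = (-1 + Q)*(4 + Q) (X(Q) = (4 + Q)*(-1 + Q) = (-1 + Q)*(4 + Q))
E = 32958 (E = -53226 - 1*(-86184) = -53226 + 86184 = 32958)
r(U) = -4 + U² + 2*U (r(U) = (-4 + U² + 3*U) - U = -4 + U² + 2*U)
z(f) = (2 + f)*(-4 + f² + 2*f) (z(f) = (f + 2)*(-4 + f² + 2*f) = (2 + f)*(-4 + f² + 2*f))
(-335779 + z(-306)) + E = (-335779 + (-8 + (-306)³ + 4*(-306)²)) + 32958 = (-335779 + (-8 - 28652616 + 4*93636)) + 32958 = (-335779 + (-8 - 28652616 + 374544)) + 32958 = (-335779 - 28278080) + 32958 = -28613859 + 32958 = -28580901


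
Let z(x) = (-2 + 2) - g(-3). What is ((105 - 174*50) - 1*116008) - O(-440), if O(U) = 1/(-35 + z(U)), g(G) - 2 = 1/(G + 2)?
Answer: -4485707/36 ≈ -1.2460e+5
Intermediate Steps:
g(G) = 2 + 1/(2 + G) (g(G) = 2 + 1/(G + 2) = 2 + 1/(2 + G))
z(x) = -1 (z(x) = (-2 + 2) - (5 + 2*(-3))/(2 - 3) = 0 - (5 - 6)/(-1) = 0 - (-1)*(-1) = 0 - 1*1 = 0 - 1 = -1)
O(U) = -1/36 (O(U) = 1/(-35 - 1) = 1/(-36) = -1/36)
((105 - 174*50) - 1*116008) - O(-440) = ((105 - 174*50) - 1*116008) - 1*(-1/36) = ((105 - 8700) - 116008) + 1/36 = (-8595 - 116008) + 1/36 = -124603 + 1/36 = -4485707/36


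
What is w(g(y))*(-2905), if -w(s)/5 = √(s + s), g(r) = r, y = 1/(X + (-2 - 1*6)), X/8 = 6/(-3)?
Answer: 14525*I*√3/6 ≈ 4193.0*I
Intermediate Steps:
X = -16 (X = 8*(6/(-3)) = 8*(6*(-⅓)) = 8*(-2) = -16)
y = -1/24 (y = 1/(-16 + (-2 - 1*6)) = 1/(-16 + (-2 - 6)) = 1/(-16 - 8) = 1/(-24) = -1/24 ≈ -0.041667)
w(s) = -5*√2*√s (w(s) = -5*√(s + s) = -5*√2*√s)
w(g(y))*(-2905) = -5*√2*√(-1/24)*(-2905) = -5*√2*I*√6/12*(-2905) = -5*I*√3/6*(-2905) = 14525*I*√3/6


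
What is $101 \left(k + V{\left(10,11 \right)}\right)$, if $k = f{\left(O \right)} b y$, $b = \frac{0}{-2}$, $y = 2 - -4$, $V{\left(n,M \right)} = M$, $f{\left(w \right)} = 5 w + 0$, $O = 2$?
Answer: $1111$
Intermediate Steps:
$f{\left(w \right)} = 5 w$
$y = 6$ ($y = 2 + 4 = 6$)
$b = 0$ ($b = 0 \left(- \frac{1}{2}\right) = 0$)
$k = 0$ ($k = 5 \cdot 2 \cdot 0 \cdot 6 = 10 \cdot 0 = 0$)
$101 \left(k + V{\left(10,11 \right)}\right) = 101 \left(0 + 11\right) = 101 \cdot 11 = 1111$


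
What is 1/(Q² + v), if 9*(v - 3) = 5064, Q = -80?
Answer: 3/20897 ≈ 0.00014356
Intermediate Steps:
v = 1697/3 (v = 3 + (⅑)*5064 = 3 + 1688/3 = 1697/3 ≈ 565.67)
1/(Q² + v) = 1/((-80)² + 1697/3) = 1/(6400 + 1697/3) = 1/(20897/3) = 3/20897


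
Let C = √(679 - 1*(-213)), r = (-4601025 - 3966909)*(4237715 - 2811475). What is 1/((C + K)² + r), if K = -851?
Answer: -12219929463067/149326676082332936333097321 + 3404*√223/149326676082332936333097321 ≈ -8.1834e-14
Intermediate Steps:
r = -12219930188160 (r = -8567934*1426240 = -12219930188160)
C = 2*√223 (C = √(679 + 213) = √892 = 2*√223 ≈ 29.866)
1/((C + K)² + r) = 1/((2*√223 - 851)² - 12219930188160) = 1/((-851 + 2*√223)² - 12219930188160) = 1/(-12219930188160 + (-851 + 2*√223)²)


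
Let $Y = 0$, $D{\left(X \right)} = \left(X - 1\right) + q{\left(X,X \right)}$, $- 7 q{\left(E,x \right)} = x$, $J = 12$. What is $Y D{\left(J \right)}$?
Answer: $0$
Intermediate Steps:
$q{\left(E,x \right)} = - \frac{x}{7}$
$D{\left(X \right)} = -1 + \frac{6 X}{7}$ ($D{\left(X \right)} = \left(X - 1\right) - \frac{X}{7} = \left(-1 + X\right) - \frac{X}{7} = -1 + \frac{6 X}{7}$)
$Y D{\left(J \right)} = 0 \left(-1 + \frac{6}{7} \cdot 12\right) = 0 \left(-1 + \frac{72}{7}\right) = 0 \cdot \frac{65}{7} = 0$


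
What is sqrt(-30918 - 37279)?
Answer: I*sqrt(68197) ≈ 261.15*I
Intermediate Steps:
sqrt(-30918 - 37279) = sqrt(-68197) = I*sqrt(68197)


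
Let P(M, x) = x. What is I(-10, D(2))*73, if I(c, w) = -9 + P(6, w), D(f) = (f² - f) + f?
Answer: -365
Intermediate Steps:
D(f) = f²
I(c, w) = -9 + w
I(-10, D(2))*73 = (-9 + 2²)*73 = (-9 + 4)*73 = -5*73 = -365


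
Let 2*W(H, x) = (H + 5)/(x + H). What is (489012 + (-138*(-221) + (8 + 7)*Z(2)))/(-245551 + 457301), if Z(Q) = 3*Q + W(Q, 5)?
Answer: 207843/84700 ≈ 2.4539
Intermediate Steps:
W(H, x) = (5 + H)/(2*(H + x)) (W(H, x) = ((H + 5)/(x + H))/2 = ((5 + H)/(H + x))/2 = (5 + H)/(2*(H + x)))
Z(Q) = ½ + 3*Q (Z(Q) = 3*Q + (5 + Q)/(2*(Q + 5)) = 3*Q + (5 + Q)/(2*(5 + Q)) = 3*Q + ½ = ½ + 3*Q)
(489012 + (-138*(-221) + (8 + 7)*Z(2)))/(-245551 + 457301) = (489012 + (-138*(-221) + (8 + 7)*(½ + 3*2)))/(-245551 + 457301) = (489012 + (30498 + 15*(½ + 6)))/211750 = (489012 + (30498 + 15*(13/2)))*(1/211750) = (489012 + (30498 + 195/2))*(1/211750) = (489012 + 61191/2)*(1/211750) = (1039215/2)*(1/211750) = 207843/84700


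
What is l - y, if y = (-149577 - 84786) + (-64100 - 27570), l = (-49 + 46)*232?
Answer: 325337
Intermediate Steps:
l = -696 (l = -3*232 = -696)
y = -326033 (y = -234363 - 91670 = -326033)
l - y = -696 - 1*(-326033) = -696 + 326033 = 325337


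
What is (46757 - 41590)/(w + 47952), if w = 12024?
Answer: 5167/59976 ≈ 0.086151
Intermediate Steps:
(46757 - 41590)/(w + 47952) = (46757 - 41590)/(12024 + 47952) = 5167/59976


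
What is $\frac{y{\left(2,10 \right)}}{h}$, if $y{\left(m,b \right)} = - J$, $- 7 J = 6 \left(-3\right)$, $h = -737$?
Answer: $\frac{18}{5159} \approx 0.003489$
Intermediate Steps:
$J = \frac{18}{7}$ ($J = - \frac{6 \left(-3\right)}{7} = \left(- \frac{1}{7}\right) \left(-18\right) = \frac{18}{7} \approx 2.5714$)
$y{\left(m,b \right)} = - \frac{18}{7}$ ($y{\left(m,b \right)} = \left(-1\right) \frac{18}{7} = - \frac{18}{7}$)
$\frac{y{\left(2,10 \right)}}{h} = - \frac{18}{7 \left(-737\right)} = \left(- \frac{18}{7}\right) \left(- \frac{1}{737}\right) = \frac{18}{5159}$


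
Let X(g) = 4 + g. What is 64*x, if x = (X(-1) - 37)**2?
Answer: 73984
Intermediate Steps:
x = 1156 (x = ((4 - 1) - 37)**2 = (3 - 37)**2 = (-34)**2 = 1156)
64*x = 64*1156 = 73984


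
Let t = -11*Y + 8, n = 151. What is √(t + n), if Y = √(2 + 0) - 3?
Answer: √(192 - 11*√2) ≈ 13.283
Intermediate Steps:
Y = -3 + √2 (Y = √2 - 3 = -3 + √2 ≈ -1.5858)
t = 41 - 11*√2 (t = -11*(-3 + √2) + 8 = (33 - 11*√2) + 8 = 41 - 11*√2 ≈ 25.444)
√(t + n) = √((41 - 11*√2) + 151) = √(192 - 11*√2)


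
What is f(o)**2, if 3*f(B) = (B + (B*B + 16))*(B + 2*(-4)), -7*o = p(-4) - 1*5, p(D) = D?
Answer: 1902355456/1058841 ≈ 1796.6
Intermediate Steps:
o = 9/7 (o = -(-4 - 1*5)/7 = -(-4 - 5)/7 = -1/7*(-9) = 9/7 ≈ 1.2857)
f(B) = (-8 + B)*(16 + B + B**2)/3 (f(B) = ((B + (B*B + 16))*(B + 2*(-4)))/3 = ((B + (B**2 + 16))*(B - 8))/3 = ((B + (16 + B**2))*(-8 + B))/3 = ((16 + B + B**2)*(-8 + B))/3 = ((-8 + B)*(16 + B + B**2))/3 = (-8 + B)*(16 + B + B**2)/3)
f(o)**2 = (-128/3 - 7*(9/7)**2/3 + (9/7)**3/3 + (8/3)*(9/7))**2 = (-128/3 - 7/3*81/49 + (1/3)*(729/343) + 24/7)**2 = (-128/3 - 27/7 + 243/343 + 24/7)**2 = (-43616/1029)**2 = 1902355456/1058841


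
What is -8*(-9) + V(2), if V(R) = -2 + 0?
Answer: 70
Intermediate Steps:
V(R) = -2
-8*(-9) + V(2) = -8*(-9) - 2 = 72 - 2 = 70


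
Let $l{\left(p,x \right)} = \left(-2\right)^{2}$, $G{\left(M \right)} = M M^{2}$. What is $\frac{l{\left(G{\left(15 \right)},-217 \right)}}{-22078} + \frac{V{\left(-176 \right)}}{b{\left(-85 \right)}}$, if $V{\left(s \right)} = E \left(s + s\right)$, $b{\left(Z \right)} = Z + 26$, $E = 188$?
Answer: $\frac{730516746}{651301} \approx 1121.6$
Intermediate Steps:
$b{\left(Z \right)} = 26 + Z$
$G{\left(M \right)} = M^{3}$
$l{\left(p,x \right)} = 4$
$V{\left(s \right)} = 376 s$ ($V{\left(s \right)} = 188 \left(s + s\right) = 188 \cdot 2 s = 376 s$)
$\frac{l{\left(G{\left(15 \right)},-217 \right)}}{-22078} + \frac{V{\left(-176 \right)}}{b{\left(-85 \right)}} = \frac{4}{-22078} + \frac{376 \left(-176\right)}{26 - 85} = 4 \left(- \frac{1}{22078}\right) - \frac{66176}{-59} = - \frac{2}{11039} - - \frac{66176}{59} = - \frac{2}{11039} + \frac{66176}{59} = \frac{730516746}{651301}$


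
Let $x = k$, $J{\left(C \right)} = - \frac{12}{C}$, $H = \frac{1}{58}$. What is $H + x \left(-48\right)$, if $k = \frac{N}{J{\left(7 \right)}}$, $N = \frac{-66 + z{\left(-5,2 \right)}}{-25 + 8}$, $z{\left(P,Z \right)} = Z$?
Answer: $\frac{103953}{986} \approx 105.43$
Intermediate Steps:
$H = \frac{1}{58} \approx 0.017241$
$N = \frac{64}{17}$ ($N = \frac{-66 + 2}{-25 + 8} = - \frac{64}{-17} = \left(-64\right) \left(- \frac{1}{17}\right) = \frac{64}{17} \approx 3.7647$)
$k = - \frac{112}{51}$ ($k = \frac{64}{17 \left(- \frac{12}{7}\right)} = \frac{64}{17} \left(- \frac{7}{12}\right) = - \frac{112}{51} \approx -2.1961$)
$x = - \frac{112}{51} \approx -2.1961$
$H + x \left(-48\right) = \frac{1}{58} - - \frac{1792}{17} = \frac{1}{58} + \frac{1792}{17} = \frac{103953}{986}$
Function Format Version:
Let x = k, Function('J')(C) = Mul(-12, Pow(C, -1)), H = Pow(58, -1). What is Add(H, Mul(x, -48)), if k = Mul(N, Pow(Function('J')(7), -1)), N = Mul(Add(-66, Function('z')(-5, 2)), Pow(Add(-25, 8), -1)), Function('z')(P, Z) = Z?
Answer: Rational(103953, 986) ≈ 105.43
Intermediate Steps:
H = Rational(1, 58) ≈ 0.017241
N = Rational(64, 17) (N = Mul(Add(-66, 2), Pow(Add(-25, 8), -1)) = Mul(-64, Pow(-17, -1)) = Mul(-64, Rational(-1, 17)) = Rational(64, 17) ≈ 3.7647)
k = Rational(-112, 51) (k = Mul(Rational(64, 17), Pow(Mul(-12, Pow(7, -1)), -1)) = Mul(Rational(64, 17), Pow(Mul(-12, Rational(1, 7)), -1)) = Mul(Rational(64, 17), Pow(Rational(-12, 7), -1)) = Mul(Rational(64, 17), Rational(-7, 12)) = Rational(-112, 51) ≈ -2.1961)
x = Rational(-112, 51) ≈ -2.1961
Add(H, Mul(x, -48)) = Add(Rational(1, 58), Mul(Rational(-112, 51), -48)) = Add(Rational(1, 58), Rational(1792, 17)) = Rational(103953, 986)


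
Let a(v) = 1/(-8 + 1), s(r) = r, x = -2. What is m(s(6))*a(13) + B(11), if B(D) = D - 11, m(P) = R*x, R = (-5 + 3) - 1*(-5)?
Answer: 6/7 ≈ 0.85714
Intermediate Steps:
R = 3 (R = -2 + 5 = 3)
a(v) = -⅐ (a(v) = 1/(-7) = -⅐)
m(P) = -6 (m(P) = 3*(-2) = -6)
B(D) = -11 + D
m(s(6))*a(13) + B(11) = -6*(-⅐) + (-11 + 11) = 6/7 + 0 = 6/7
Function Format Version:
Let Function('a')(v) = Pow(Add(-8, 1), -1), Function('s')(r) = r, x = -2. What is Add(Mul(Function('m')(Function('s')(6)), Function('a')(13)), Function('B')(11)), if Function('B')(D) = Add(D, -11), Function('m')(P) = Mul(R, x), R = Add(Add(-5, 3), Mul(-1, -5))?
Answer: Rational(6, 7) ≈ 0.85714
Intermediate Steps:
R = 3 (R = Add(-2, 5) = 3)
Function('a')(v) = Rational(-1, 7) (Function('a')(v) = Pow(-7, -1) = Rational(-1, 7))
Function('m')(P) = -6 (Function('m')(P) = Mul(3, -2) = -6)
Function('B')(D) = Add(-11, D)
Add(Mul(Function('m')(Function('s')(6)), Function('a')(13)), Function('B')(11)) = Add(Mul(-6, Rational(-1, 7)), Add(-11, 11)) = Add(Rational(6, 7), 0) = Rational(6, 7)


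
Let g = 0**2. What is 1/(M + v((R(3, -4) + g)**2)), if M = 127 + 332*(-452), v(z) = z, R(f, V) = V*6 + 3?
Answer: -1/149496 ≈ -6.6891e-6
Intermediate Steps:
R(f, V) = 3 + 6*V (R(f, V) = 6*V + 3 = 3 + 6*V)
g = 0
M = -149937 (M = 127 - 150064 = -149937)
1/(M + v((R(3, -4) + g)**2)) = 1/(-149937 + ((3 + 6*(-4)) + 0)**2) = 1/(-149937 + ((3 - 24) + 0)**2) = 1/(-149937 + (-21 + 0)**2) = 1/(-149937 + (-21)**2) = 1/(-149937 + 441) = 1/(-149496) = -1/149496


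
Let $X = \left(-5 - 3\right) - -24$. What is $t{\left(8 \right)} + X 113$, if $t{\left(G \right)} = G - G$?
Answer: $1808$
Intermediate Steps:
$t{\left(G \right)} = 0$
$X = 16$ ($X = \left(-5 - 3\right) + 24 = -8 + 24 = 16$)
$t{\left(8 \right)} + X 113 = 0 + 16 \cdot 113 = 0 + 1808 = 1808$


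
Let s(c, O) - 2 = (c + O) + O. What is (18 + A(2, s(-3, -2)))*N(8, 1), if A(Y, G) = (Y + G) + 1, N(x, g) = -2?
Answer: -32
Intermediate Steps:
s(c, O) = 2 + c + 2*O (s(c, O) = 2 + ((c + O) + O) = 2 + ((O + c) + O) = 2 + (c + 2*O) = 2 + c + 2*O)
A(Y, G) = 1 + G + Y (A(Y, G) = (G + Y) + 1 = 1 + G + Y)
(18 + A(2, s(-3, -2)))*N(8, 1) = (18 + (1 + (2 - 3 + 2*(-2)) + 2))*(-2) = (18 + (1 + (2 - 3 - 4) + 2))*(-2) = (18 + (1 - 5 + 2))*(-2) = (18 - 2)*(-2) = 16*(-2) = -32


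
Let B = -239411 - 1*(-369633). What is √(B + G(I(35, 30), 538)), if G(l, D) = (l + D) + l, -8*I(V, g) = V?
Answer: √523005/2 ≈ 361.60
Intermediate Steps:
I(V, g) = -V/8
G(l, D) = D + 2*l (G(l, D) = (D + l) + l = D + 2*l)
B = 130222 (B = -239411 + 369633 = 130222)
√(B + G(I(35, 30), 538)) = √(130222 + (538 + 2*(-⅛*35))) = √(130222 + (538 + 2*(-35/8))) = √(130222 + (538 - 35/4)) = √(130222 + 2117/4) = √(523005/4) = √523005/2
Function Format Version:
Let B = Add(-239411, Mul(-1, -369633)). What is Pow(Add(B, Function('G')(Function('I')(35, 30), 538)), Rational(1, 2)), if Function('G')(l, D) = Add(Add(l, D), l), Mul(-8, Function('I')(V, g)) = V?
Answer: Mul(Rational(1, 2), Pow(523005, Rational(1, 2))) ≈ 361.60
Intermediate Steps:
Function('I')(V, g) = Mul(Rational(-1, 8), V)
Function('G')(l, D) = Add(D, Mul(2, l)) (Function('G')(l, D) = Add(Add(D, l), l) = Add(D, Mul(2, l)))
B = 130222 (B = Add(-239411, 369633) = 130222)
Pow(Add(B, Function('G')(Function('I')(35, 30), 538)), Rational(1, 2)) = Pow(Add(130222, Add(538, Mul(2, Mul(Rational(-1, 8), 35)))), Rational(1, 2)) = Pow(Add(130222, Add(538, Mul(2, Rational(-35, 8)))), Rational(1, 2)) = Pow(Add(130222, Add(538, Rational(-35, 4))), Rational(1, 2)) = Pow(Add(130222, Rational(2117, 4)), Rational(1, 2)) = Pow(Rational(523005, 4), Rational(1, 2)) = Mul(Rational(1, 2), Pow(523005, Rational(1, 2)))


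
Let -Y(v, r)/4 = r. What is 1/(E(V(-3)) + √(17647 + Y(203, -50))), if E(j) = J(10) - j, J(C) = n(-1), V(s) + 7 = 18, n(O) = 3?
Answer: 8/17783 + 3*√1983/17783 ≈ 0.0079622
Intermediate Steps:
Y(v, r) = -4*r
V(s) = 11 (V(s) = -7 + 18 = 11)
J(C) = 3
E(j) = 3 - j
1/(E(V(-3)) + √(17647 + Y(203, -50))) = 1/((3 - 1*11) + √(17647 - 4*(-50))) = 1/((3 - 11) + √(17647 + 200)) = 1/(-8 + √17847) = 1/(-8 + 3*√1983)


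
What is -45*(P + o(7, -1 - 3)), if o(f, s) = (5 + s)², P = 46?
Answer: -2115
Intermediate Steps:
-45*(P + o(7, -1 - 3)) = -45*(46 + (5 + (-1 - 3))²) = -45*(46 + (5 - 4)²) = -45*(46 + 1²) = -45*(46 + 1) = -45*47 = -2115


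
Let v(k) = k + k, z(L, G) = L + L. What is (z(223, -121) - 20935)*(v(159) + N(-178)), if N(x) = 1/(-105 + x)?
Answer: -1843866577/283 ≈ -6.5154e+6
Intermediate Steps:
z(L, G) = 2*L
v(k) = 2*k
(z(223, -121) - 20935)*(v(159) + N(-178)) = (2*223 - 20935)*(2*159 + 1/(-105 - 178)) = (446 - 20935)*(318 + 1/(-283)) = -20489*(318 - 1/283) = -20489*89993/283 = -1843866577/283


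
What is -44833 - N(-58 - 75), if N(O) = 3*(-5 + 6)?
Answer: -44836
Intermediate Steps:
N(O) = 3 (N(O) = 3*1 = 3)
-44833 - N(-58 - 75) = -44833 - 1*3 = -44833 - 3 = -44836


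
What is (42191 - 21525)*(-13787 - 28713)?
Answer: -878305000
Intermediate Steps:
(42191 - 21525)*(-13787 - 28713) = 20666*(-42500) = -878305000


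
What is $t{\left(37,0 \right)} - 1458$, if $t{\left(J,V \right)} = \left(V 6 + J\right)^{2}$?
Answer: $-89$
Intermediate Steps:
$t{\left(J,V \right)} = \left(J + 6 V\right)^{2}$ ($t{\left(J,V \right)} = \left(6 V + J\right)^{2} = \left(J + 6 V\right)^{2}$)
$t{\left(37,0 \right)} - 1458 = \left(37 + 6 \cdot 0\right)^{2} - 1458 = \left(37 + 0\right)^{2} - 1458 = 37^{2} - 1458 = 1369 - 1458 = -89$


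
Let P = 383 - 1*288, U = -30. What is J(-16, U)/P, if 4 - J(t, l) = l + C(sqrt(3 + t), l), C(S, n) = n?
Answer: 64/95 ≈ 0.67368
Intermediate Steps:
P = 95 (P = 383 - 288 = 95)
J(t, l) = 4 - 2*l (J(t, l) = 4 - (l + l) = 4 - 2*l)
J(-16, U)/P = (4 - 2*(-30))/95 = (4 + 60)*(1/95) = 64*(1/95) = 64/95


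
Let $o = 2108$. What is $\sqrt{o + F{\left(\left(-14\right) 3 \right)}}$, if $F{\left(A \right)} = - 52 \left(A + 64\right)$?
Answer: $2 \sqrt{241} \approx 31.048$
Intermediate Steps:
$F{\left(A \right)} = -3328 - 52 A$ ($F{\left(A \right)} = - 52 \left(64 + A\right) = -3328 - 52 A$)
$\sqrt{o + F{\left(\left(-14\right) 3 \right)}} = \sqrt{2108 - \left(3328 + 52 \left(\left(-14\right) 3\right)\right)} = \sqrt{2108 - 1144} = \sqrt{964} = 2 \sqrt{241}$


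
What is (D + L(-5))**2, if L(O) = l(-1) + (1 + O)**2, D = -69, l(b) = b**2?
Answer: 2704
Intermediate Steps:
L(O) = 1 + (1 + O)**2 (L(O) = (-1)**2 + (1 + O)**2 = 1 + (1 + O)**2)
(D + L(-5))**2 = (-69 + (1 + (1 - 5)**2))**2 = (-69 + (1 + (-4)**2))**2 = (-69 + (1 + 16))**2 = (-69 + 17)**2 = (-52)**2 = 2704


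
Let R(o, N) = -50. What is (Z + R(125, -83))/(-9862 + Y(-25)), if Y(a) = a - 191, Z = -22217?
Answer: 22267/10078 ≈ 2.2095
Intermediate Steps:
Y(a) = -191 + a
(Z + R(125, -83))/(-9862 + Y(-25)) = (-22217 - 50)/(-9862 + (-191 - 25)) = -22267/(-9862 - 216) = -22267/(-10078) = -22267*(-1/10078) = 22267/10078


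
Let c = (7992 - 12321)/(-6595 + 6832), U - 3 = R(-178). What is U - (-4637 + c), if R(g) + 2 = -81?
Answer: 361446/79 ≈ 4575.3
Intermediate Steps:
R(g) = -83 (R(g) = -2 - 81 = -83)
U = -80 (U = 3 - 83 = -80)
c = -1443/79 (c = -4329/237 = -4329*1/237 = -1443/79 ≈ -18.266)
U - (-4637 + c) = -80 - (-4637 - 1443/79) = -80 - 1*(-367766/79) = -80 + 367766/79 = 361446/79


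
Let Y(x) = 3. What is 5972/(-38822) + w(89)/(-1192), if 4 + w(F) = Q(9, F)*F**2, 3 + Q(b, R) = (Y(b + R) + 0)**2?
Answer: -463004427/11568956 ≈ -40.021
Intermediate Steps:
Q(b, R) = 6 (Q(b, R) = -3 + (3 + 0)**2 = -3 + 3**2 = -3 + 9 = 6)
w(F) = -4 + 6*F**2
5972/(-38822) + w(89)/(-1192) = 5972/(-38822) + (-4 + 6*89**2)/(-1192) = 5972*(-1/38822) + (-4 + 6*7921)*(-1/1192) = -2986/19411 + (-4 + 47526)*(-1/1192) = -2986/19411 + 47522*(-1/1192) = -2986/19411 - 23761/596 = -463004427/11568956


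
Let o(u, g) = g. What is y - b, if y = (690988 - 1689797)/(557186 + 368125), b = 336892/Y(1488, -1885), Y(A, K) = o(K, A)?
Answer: -26101341767/114738564 ≈ -227.49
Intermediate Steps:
Y(A, K) = A
b = 84223/372 (b = 336892/1488 = 336892*(1/1488) = 84223/372 ≈ 226.41)
y = -998809/925311 ≈ -1.0794
y - b = -998809/925311 - 1*84223/372 = -998809/925311 - 84223/372 = -26101341767/114738564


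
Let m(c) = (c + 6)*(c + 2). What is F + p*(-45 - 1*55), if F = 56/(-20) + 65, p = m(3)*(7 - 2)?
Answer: -112189/5 ≈ -22438.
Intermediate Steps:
m(c) = (2 + c)*(6 + c) (m(c) = (6 + c)*(2 + c) = (2 + c)*(6 + c))
p = 225 (p = (12 + 3**2 + 8*3)*(7 - 2) = (12 + 9 + 24)*5 = 45*5 = 225)
F = 311/5 (F = 56*(-1/20) + 65 = -14/5 + 65 = 311/5 ≈ 62.200)
F + p*(-45 - 1*55) = 311/5 + 225*(-45 - 1*55) = 311/5 + 225*(-45 - 55) = 311/5 + 225*(-100) = 311/5 - 22500 = -112189/5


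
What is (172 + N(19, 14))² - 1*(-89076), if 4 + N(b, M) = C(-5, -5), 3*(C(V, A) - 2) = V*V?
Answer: 1087909/9 ≈ 1.2088e+5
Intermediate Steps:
C(V, A) = 2 + V²/3 (C(V, A) = 2 + (V*V)/3 = 2 + V²/3)
N(b, M) = 19/3 (N(b, M) = -4 + (2 + (⅓)*(-5)²) = -4 + (2 + (⅓)*25) = -4 + (2 + 25/3) = -4 + 31/3 = 19/3)
(172 + N(19, 14))² - 1*(-89076) = (172 + 19/3)² - 1*(-89076) = (535/3)² + 89076 = 286225/9 + 89076 = 1087909/9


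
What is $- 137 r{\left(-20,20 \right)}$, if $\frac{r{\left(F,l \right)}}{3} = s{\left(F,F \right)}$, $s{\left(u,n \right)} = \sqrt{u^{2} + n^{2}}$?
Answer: $- 8220 \sqrt{2} \approx -11625.0$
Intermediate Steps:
$s{\left(u,n \right)} = \sqrt{n^{2} + u^{2}}$
$r{\left(F,l \right)} = 3 \sqrt{2} \sqrt{F^{2}}$ ($r{\left(F,l \right)} = 3 \sqrt{F^{2} + F^{2}} = 3 \sqrt{2 F^{2}} = 3 \sqrt{2} \sqrt{F^{2}}$)
$- 137 r{\left(-20,20 \right)} = - 137 \cdot 3 \sqrt{2} \sqrt{\left(-20\right)^{2}} = - 137 \cdot 3 \sqrt{2} \sqrt{400} = - 137 \cdot 3 \sqrt{2} \cdot 20 = - 137 \cdot 60 \sqrt{2} = - 8220 \sqrt{2}$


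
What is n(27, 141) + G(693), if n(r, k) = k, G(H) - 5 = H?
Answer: 839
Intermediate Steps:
G(H) = 5 + H
n(27, 141) + G(693) = 141 + (5 + 693) = 141 + 698 = 839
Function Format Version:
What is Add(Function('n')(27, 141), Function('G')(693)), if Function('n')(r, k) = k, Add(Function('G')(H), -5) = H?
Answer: 839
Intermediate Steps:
Function('G')(H) = Add(5, H)
Add(Function('n')(27, 141), Function('G')(693)) = Add(141, Add(5, 693)) = Add(141, 698) = 839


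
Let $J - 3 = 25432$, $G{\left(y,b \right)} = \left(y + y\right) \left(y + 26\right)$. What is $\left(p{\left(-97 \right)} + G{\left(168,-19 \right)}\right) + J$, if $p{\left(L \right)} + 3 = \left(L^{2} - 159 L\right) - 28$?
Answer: $115420$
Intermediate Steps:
$G{\left(y,b \right)} = 2 y \left(26 + y\right)$
$J = 25435$ ($J = 3 + 25432 = 25435$)
$p{\left(L \right)} = -31 + L^{2} - 159 L$ ($p{\left(L \right)} = -3 - \left(28 - L^{2} + 159 L\right) = -31 + L^{2} - 159 L$)
$\left(p{\left(-97 \right)} + G{\left(168,-19 \right)}\right) + J = \left(\left(-31 + \left(-97\right)^{2} - -15423\right) + 2 \cdot 168 \left(26 + 168\right)\right) + 25435 = \left(\left(-31 + 9409 + 15423\right) + 2 \cdot 168 \cdot 194\right) + 25435 = \left(24801 + 65184\right) + 25435 = 89985 + 25435 = 115420$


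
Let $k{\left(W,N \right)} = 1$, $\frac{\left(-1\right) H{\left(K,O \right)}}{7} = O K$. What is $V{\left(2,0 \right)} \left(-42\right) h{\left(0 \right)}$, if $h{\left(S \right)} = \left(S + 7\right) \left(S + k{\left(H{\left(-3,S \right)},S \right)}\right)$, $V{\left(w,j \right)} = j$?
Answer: $0$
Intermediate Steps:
$H{\left(K,O \right)} = - 7 K O$ ($H{\left(K,O \right)} = - 7 O K = - 7 K O$)
$h{\left(S \right)} = \left(1 + S\right) \left(7 + S\right)$ ($h{\left(S \right)} = \left(S + 7\right) \left(S + 1\right) = \left(7 + S\right) \left(1 + S\right) = \left(1 + S\right) \left(7 + S\right)$)
$V{\left(2,0 \right)} \left(-42\right) h{\left(0 \right)} = 0 \left(-42\right) \left(7 + 0^{2} + 8 \cdot 0\right) = 0 \left(7 + 0 + 0\right) = 0 \cdot 7 = 0$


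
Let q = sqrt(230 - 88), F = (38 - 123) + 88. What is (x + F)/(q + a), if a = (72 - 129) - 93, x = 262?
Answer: -19875/11179 - 265*sqrt(142)/22358 ≈ -1.9191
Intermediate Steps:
F = 3 (F = -85 + 88 = 3)
q = sqrt(142) ≈ 11.916
a = -150 (a = -57 - 93 = -150)
(x + F)/(q + a) = (262 + 3)/(sqrt(142) - 150) = 265/(-150 + sqrt(142))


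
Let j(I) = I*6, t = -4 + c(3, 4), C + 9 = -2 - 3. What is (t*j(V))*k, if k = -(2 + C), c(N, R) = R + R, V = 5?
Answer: 1440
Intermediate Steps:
C = -14 (C = -9 + (-2 - 3) = -9 - 5 = -14)
c(N, R) = 2*R
t = 4 (t = -4 + 2*4 = -4 + 8 = 4)
k = 12 (k = -(2 - 14) = -1*(-12) = 12)
j(I) = 6*I
(t*j(V))*k = (4*(6*5))*12 = (4*30)*12 = 120*12 = 1440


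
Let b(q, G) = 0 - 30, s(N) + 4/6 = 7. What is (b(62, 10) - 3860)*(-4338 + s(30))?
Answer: 50550550/3 ≈ 1.6850e+7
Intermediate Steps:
s(N) = 19/3 (s(N) = -⅔ + 7 = 19/3)
b(q, G) = -30
(b(62, 10) - 3860)*(-4338 + s(30)) = (-30 - 3860)*(-4338 + 19/3) = -3890*(-12995/3) = 50550550/3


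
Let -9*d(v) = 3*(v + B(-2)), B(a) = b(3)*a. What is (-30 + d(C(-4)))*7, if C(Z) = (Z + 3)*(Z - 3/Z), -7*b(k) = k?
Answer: -2635/12 ≈ -219.58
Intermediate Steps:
b(k) = -k/7
B(a) = -3*a/7 (B(a) = (-⅐*3)*a = -3*a/7)
C(Z) = (3 + Z)*(Z - 3/Z)
d(v) = -2/7 - v/3 (d(v) = -(v - 3/7*(-2))/3 = -(v + 6/7)/3 = -(6/7 + v)/3 = -(18/7 + 3*v)/9 = -2/7 - v/3)
(-30 + d(C(-4)))*7 = (-30 + (-2/7 - (-3 + (-4)² - 9/(-4) + 3*(-4))/3))*7 = (-30 + (-2/7 - (-3 + 16 - 9*(-¼) - 12)/3))*7 = (-30 + (-2/7 - (-3 + 16 + 9/4 - 12)/3))*7 = (-30 + (-2/7 - ⅓*13/4))*7 = (-30 + (-2/7 - 13/12))*7 = (-30 - 115/84)*7 = -2635/84*7 = -2635/12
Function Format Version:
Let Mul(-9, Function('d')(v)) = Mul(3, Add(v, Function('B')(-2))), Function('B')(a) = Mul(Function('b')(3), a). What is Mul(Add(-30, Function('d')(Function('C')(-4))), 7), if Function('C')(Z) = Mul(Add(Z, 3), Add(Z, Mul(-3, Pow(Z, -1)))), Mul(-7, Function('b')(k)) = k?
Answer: Rational(-2635, 12) ≈ -219.58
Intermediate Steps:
Function('b')(k) = Mul(Rational(-1, 7), k)
Function('B')(a) = Mul(Rational(-3, 7), a) (Function('B')(a) = Mul(Mul(Rational(-1, 7), 3), a) = Mul(Rational(-3, 7), a))
Function('C')(Z) = Mul(Add(3, Z), Add(Z, Mul(-3, Pow(Z, -1))))
Function('d')(v) = Add(Rational(-2, 7), Mul(Rational(-1, 3), v)) (Function('d')(v) = Mul(Rational(-1, 9), Mul(3, Add(v, Mul(Rational(-3, 7), -2)))) = Mul(Rational(-1, 9), Mul(3, Add(v, Rational(6, 7)))) = Mul(Rational(-1, 9), Mul(3, Add(Rational(6, 7), v))) = Mul(Rational(-1, 9), Add(Rational(18, 7), Mul(3, v))) = Add(Rational(-2, 7), Mul(Rational(-1, 3), v)))
Mul(Add(-30, Function('d')(Function('C')(-4))), 7) = Mul(Add(-30, Add(Rational(-2, 7), Mul(Rational(-1, 3), Add(-3, Pow(-4, 2), Mul(-9, Pow(-4, -1)), Mul(3, -4))))), 7) = Mul(Add(-30, Add(Rational(-2, 7), Mul(Rational(-1, 3), Add(-3, 16, Mul(-9, Rational(-1, 4)), -12)))), 7) = Mul(Add(-30, Add(Rational(-2, 7), Mul(Rational(-1, 3), Add(-3, 16, Rational(9, 4), -12)))), 7) = Mul(Add(-30, Add(Rational(-2, 7), Mul(Rational(-1, 3), Rational(13, 4)))), 7) = Mul(Add(-30, Add(Rational(-2, 7), Rational(-13, 12))), 7) = Mul(Add(-30, Rational(-115, 84)), 7) = Mul(Rational(-2635, 84), 7) = Rational(-2635, 12)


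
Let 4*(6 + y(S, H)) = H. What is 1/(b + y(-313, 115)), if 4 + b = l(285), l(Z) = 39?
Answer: 4/231 ≈ 0.017316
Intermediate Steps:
b = 35 (b = -4 + 39 = 35)
y(S, H) = -6 + H/4
1/(b + y(-313, 115)) = 1/(35 + (-6 + (1/4)*115)) = 1/(35 + (-6 + 115/4)) = 1/(35 + 91/4) = 1/(231/4) = 4/231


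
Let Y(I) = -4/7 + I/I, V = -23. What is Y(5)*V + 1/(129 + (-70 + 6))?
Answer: -4478/455 ≈ -9.8418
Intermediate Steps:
Y(I) = 3/7 (Y(I) = -4*⅐ + 1 = -4/7 + 1 = 3/7)
Y(5)*V + 1/(129 + (-70 + 6)) = (3/7)*(-23) + 1/(129 + (-70 + 6)) = -69/7 + 1/(129 - 64) = -69/7 + 1/65 = -4478/455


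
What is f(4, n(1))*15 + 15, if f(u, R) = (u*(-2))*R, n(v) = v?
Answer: -105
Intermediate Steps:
f(u, R) = -2*R*u (f(u, R) = (-2*u)*R = -2*R*u)
f(4, n(1))*15 + 15 = -2*1*4*15 + 15 = -8*15 + 15 = -120 + 15 = -105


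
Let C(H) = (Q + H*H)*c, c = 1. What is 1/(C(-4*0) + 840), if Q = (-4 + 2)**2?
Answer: 1/844 ≈ 0.0011848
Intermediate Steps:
Q = 4 (Q = (-2)**2 = 4)
C(H) = 4 + H**2 (C(H) = (4 + H*H)*1 = (4 + H**2)*1 = 4 + H**2)
1/(C(-4*0) + 840) = 1/((4 + (-4*0)**2) + 840) = 1/((4 + 0**2) + 840) = 1/((4 + 0) + 840) = 1/(4 + 840) = 1/844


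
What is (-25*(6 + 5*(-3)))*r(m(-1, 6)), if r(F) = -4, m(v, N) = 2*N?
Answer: -900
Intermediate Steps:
(-25*(6 + 5*(-3)))*r(m(-1, 6)) = -25*(6 + 5*(-3))*(-4) = -25*(6 - 15)*(-4) = -25*(-9)*(-4) = 225*(-4) = -900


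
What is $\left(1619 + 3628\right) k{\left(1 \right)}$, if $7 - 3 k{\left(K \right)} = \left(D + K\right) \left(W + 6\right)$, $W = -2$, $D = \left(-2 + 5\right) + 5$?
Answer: $-50721$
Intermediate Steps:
$D = 8$ ($D = 3 + 5 = 8$)
$k{\left(K \right)} = - \frac{25}{3} - \frac{4 K}{3}$ ($k{\left(K \right)} = \frac{7}{3} - \frac{\left(8 + K\right) \left(-2 + 6\right)}{3} = \frac{7}{3} - \frac{\left(8 + K\right) 4}{3} = \frac{7}{3} - \frac{32 + 4 K}{3} = \frac{7}{3} - \left(\frac{32}{3} + \frac{4 K}{3}\right) = - \frac{25}{3} - \frac{4 K}{3}$)
$\left(1619 + 3628\right) k{\left(1 \right)} = \left(1619 + 3628\right) \left(- \frac{25}{3} - \frac{4}{3}\right) = 5247 \left(- \frac{25}{3} - \frac{4}{3}\right) = 5247 \left(- \frac{29}{3}\right) = -50721$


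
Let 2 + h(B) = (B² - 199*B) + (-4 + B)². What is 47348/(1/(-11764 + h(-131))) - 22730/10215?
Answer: 4806514554650/2043 ≈ 2.3527e+9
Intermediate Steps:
h(B) = -2 + B² + (-4 + B)² - 199*B (h(B) = -2 + ((B² - 199*B) + (-4 + B)²) = -2 + (B² + (-4 + B)² - 199*B) = -2 + B² + (-4 + B)² - 199*B)
47348/(1/(-11764 + h(-131))) - 22730/10215 = 47348/(1/(-11764 + (14 - 207*(-131) + 2*(-131)²))) - 22730/10215 = 47348/(1/(-11764 + (14 + 27117 + 2*17161))) - 22730*1/10215 = 47348/(1/(-11764 + (14 + 27117 + 34322))) - 4546/2043 = 47348/(1/(-11764 + 61453)) - 4546/2043 = 47348/(1/49689) - 4546/2043 = 47348*49689 - 4546/2043 = 2352674772 - 4546/2043 = 4806514554650/2043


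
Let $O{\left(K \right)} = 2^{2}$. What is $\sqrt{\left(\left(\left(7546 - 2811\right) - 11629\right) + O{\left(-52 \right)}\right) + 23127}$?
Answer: $\sqrt{16237} \approx 127.42$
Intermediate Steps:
$O{\left(K \right)} = 4$
$\sqrt{\left(\left(\left(7546 - 2811\right) - 11629\right) + O{\left(-52 \right)}\right) + 23127} = \sqrt{\left(\left(\left(7546 - 2811\right) - 11629\right) + 4\right) + 23127} = \sqrt{\left(\left(4735 - 11629\right) + 4\right) + 23127} = \sqrt{\left(-6894 + 4\right) + 23127} = \sqrt{-6890 + 23127} = \sqrt{16237}$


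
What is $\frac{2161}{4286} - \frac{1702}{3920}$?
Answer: $\frac{294087}{4200280} \approx 0.070016$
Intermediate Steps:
$\frac{2161}{4286} - \frac{1702}{3920} = 2161 \cdot \frac{1}{4286} - \frac{851}{1960} = \frac{2161}{4286} - \frac{851}{1960} = \frac{294087}{4200280}$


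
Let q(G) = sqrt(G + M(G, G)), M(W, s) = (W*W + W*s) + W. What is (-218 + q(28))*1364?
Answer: -297352 + 2728*sqrt(406) ≈ -2.4238e+5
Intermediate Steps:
M(W, s) = W + W**2 + W*s (M(W, s) = (W**2 + W*s) + W = W + W**2 + W*s)
q(G) = sqrt(G + G*(1 + 2*G)) (q(G) = sqrt(G + G*(1 + G + G)) = sqrt(G + G*(1 + 2*G)))
(-218 + q(28))*1364 = (-218 + sqrt(2)*sqrt(28*(1 + 28)))*1364 = (-218 + sqrt(2)*sqrt(28*29))*1364 = (-218 + sqrt(2)*sqrt(812))*1364 = (-218 + sqrt(2)*(2*sqrt(203)))*1364 = (-218 + 2*sqrt(406))*1364 = -297352 + 2728*sqrt(406)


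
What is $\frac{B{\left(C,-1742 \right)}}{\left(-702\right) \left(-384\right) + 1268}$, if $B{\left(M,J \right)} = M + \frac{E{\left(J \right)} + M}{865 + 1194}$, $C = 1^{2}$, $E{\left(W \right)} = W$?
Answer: $\frac{159}{278825662} \approx 5.7025 \cdot 10^{-7}$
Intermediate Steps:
$C = 1$
$B{\left(M,J \right)} = \frac{J}{2059} + \frac{2060 M}{2059}$ ($B{\left(M,J \right)} = M + \frac{J + M}{865 + 1194} = M + \frac{J + M}{2059} = M + \left(J + M\right) \frac{1}{2059} = M + \left(\frac{J}{2059} + \frac{M}{2059}\right) = \frac{J}{2059} + \frac{2060 M}{2059}$)
$\frac{B{\left(C,-1742 \right)}}{\left(-702\right) \left(-384\right) + 1268} = \frac{\frac{1}{2059} \left(-1742\right) + \frac{2060}{2059} \cdot 1}{\left(-702\right) \left(-384\right) + 1268} = \frac{- \frac{1742}{2059} + \frac{2060}{2059}}{269568 + 1268} = \frac{318}{2059 \cdot 270836} = \frac{318}{2059} \cdot \frac{1}{270836} = \frac{159}{278825662}$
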